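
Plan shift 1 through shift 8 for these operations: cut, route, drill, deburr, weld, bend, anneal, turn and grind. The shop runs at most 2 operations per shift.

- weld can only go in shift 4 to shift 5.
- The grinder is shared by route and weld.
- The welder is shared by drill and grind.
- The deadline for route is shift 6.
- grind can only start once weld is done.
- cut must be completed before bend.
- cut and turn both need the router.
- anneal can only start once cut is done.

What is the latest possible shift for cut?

Downstream work caps cut at shift 7.
cut at shift 7 is achievable: drill -> shift 1, route -> shift 1, grind -> shift 5, cut -> shift 7, turn -> shift 2, deburr -> shift 2, weld -> shift 4, anneal -> shift 8, bend -> shift 8.

shift 7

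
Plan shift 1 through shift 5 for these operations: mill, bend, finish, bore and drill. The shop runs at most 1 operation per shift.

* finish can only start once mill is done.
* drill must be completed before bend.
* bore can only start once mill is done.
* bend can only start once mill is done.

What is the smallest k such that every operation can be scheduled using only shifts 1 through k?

The precedence chain requires at least 2 distinct shifts.
With at most 1 per shift and 5 operations, at least 5 shifts are needed.
5 works (last occupied shift: shift 5): for example bore=shift 5; mill=shift 1; bend=shift 3; finish=shift 4; drill=shift 2.

5 shifts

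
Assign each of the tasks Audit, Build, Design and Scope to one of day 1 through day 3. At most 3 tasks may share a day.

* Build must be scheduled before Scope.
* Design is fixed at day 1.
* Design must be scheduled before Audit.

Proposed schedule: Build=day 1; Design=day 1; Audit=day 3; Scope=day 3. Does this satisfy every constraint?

Design must be scheduled before Audit — holds.
Design is fixed at day 1 — holds.
Build must be scheduled before Scope — holds.
At most 3 tasks may share a day — holds.

Yes, all constraints hold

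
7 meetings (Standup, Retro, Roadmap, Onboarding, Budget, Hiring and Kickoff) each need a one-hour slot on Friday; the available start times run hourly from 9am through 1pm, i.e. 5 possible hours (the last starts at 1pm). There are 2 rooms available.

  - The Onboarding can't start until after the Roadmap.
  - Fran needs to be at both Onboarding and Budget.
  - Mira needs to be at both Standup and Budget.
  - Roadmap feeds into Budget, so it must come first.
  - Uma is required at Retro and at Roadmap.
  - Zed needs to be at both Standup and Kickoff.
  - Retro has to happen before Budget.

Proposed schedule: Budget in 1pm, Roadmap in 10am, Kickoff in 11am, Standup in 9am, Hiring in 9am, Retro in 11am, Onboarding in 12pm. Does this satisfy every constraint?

Valid

Mira needs to be at both Standup and Budget — holds.
There are 2 rooms available — holds.
Roadmap feeds into Budget, so it must come first — holds.
The Onboarding can't start until after the Roadmap — holds.
Zed needs to be at both Standup and Kickoff — holds.
Uma is required at Retro and at Roadmap — holds.
Fran needs to be at both Onboarding and Budget — holds.
Retro has to happen before Budget — holds.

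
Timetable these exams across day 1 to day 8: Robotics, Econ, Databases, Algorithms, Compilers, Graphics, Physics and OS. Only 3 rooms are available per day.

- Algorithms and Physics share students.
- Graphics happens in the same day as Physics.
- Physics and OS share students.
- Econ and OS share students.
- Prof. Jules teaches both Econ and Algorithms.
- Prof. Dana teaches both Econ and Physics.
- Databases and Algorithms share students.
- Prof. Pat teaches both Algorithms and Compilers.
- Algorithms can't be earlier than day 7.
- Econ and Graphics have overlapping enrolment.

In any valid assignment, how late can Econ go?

Econ at day 8 is achievable: Graphics -> day 2; Compilers -> day 1; Robotics -> day 1; Physics -> day 2; Algorithms -> day 7; OS -> day 3; Databases -> day 1; Econ -> day 8.

day 8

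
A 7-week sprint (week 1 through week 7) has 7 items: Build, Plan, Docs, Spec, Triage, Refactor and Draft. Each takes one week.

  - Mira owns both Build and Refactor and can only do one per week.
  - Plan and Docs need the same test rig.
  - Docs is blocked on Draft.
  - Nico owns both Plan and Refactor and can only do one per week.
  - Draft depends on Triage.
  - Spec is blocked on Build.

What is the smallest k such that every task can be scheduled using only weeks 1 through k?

The precedence chain requires at least 3 distinct weeks.
3 works (last occupied week: week 3): for example Plan -> week 1, Triage -> week 1, Refactor -> week 2, Spec -> week 2, Draft -> week 2, Build -> week 1, Docs -> week 3.

3 weeks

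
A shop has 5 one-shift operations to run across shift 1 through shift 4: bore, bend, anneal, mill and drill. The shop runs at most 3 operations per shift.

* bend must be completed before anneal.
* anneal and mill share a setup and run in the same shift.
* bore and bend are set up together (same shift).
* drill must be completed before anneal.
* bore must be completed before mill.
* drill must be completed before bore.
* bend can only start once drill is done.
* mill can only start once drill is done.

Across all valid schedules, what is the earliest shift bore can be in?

Precedence pushes bore to at least shift 2; downstream work caps bore at shift 3.
bore at shift 2 is achievable: bore -> shift 2, bend -> shift 2, mill -> shift 3, drill -> shift 1, anneal -> shift 3.

shift 2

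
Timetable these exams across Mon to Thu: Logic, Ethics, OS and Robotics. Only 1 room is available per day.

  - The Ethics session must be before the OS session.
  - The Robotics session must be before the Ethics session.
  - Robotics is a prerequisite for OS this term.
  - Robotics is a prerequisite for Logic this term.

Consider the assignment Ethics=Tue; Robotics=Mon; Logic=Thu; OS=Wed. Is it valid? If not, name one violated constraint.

Valid

The Robotics session must be before the Ethics session — holds.
The Ethics session must be before the OS session — holds.
Only 1 room is available per day — holds.
Robotics is a prerequisite for Logic this term — holds.
Robotics is a prerequisite for OS this term — holds.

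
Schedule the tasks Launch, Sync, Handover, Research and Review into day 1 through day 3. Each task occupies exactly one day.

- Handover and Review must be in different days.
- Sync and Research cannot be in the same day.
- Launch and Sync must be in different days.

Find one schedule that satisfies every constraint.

Sync in day 2; Launch in day 1; Research in day 1; Handover in day 1; Review in day 2

Checking: Launch(day 1) != Sync(day 2); Handover(day 1) != Review(day 2); Sync(day 2) != Research(day 1).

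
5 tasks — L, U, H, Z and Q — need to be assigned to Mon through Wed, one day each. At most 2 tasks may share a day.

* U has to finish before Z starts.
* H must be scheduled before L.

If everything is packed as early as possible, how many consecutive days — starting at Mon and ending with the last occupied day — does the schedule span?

3 days

The precedence chain requires at least 2 distinct days.
With at most 2 per day and 5 tasks, at least 3 days are needed.
3 works (last occupied day: Wed): for example L=Tue, Q=Wed, Z=Tue, U=Mon, H=Mon.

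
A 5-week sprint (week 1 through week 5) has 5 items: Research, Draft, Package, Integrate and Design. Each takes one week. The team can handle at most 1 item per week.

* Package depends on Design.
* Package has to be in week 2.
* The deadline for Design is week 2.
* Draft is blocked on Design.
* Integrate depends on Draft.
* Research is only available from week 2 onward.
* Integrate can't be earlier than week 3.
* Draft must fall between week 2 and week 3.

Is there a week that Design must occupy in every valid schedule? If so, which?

week 1

Design's own window allows nothing later than week 2; downstream work caps Design at week 1.
So Design is pinned to week 1.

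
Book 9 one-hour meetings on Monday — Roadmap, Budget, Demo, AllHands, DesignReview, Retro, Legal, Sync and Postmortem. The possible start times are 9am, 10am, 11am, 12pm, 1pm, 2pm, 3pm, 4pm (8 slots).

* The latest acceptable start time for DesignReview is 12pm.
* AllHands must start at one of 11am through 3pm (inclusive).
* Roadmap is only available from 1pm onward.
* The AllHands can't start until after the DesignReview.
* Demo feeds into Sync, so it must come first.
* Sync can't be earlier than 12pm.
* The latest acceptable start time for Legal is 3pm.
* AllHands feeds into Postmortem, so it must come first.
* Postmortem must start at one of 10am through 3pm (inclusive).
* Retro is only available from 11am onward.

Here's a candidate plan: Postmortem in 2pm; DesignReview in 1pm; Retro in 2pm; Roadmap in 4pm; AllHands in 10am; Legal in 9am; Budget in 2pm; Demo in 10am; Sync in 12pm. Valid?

The latest acceptable start time for DesignReview is 12pm — violated.
The AllHands can't start until after the DesignReview — violated.
Demo feeds into Sync, so it must come first — holds.
Roadmap is only available from 1pm onward — holds.
Sync can't be earlier than 12pm — holds.
The latest acceptable start time for Legal is 3pm — holds.
Retro is only available from 11am onward — holds.
AllHands feeds into Postmortem, so it must come first — holds.
Postmortem must start at one of 10am through 3pm (inclusive) — holds.
AllHands must start at one of 11am through 3pm (inclusive) — violated.

Invalid. The AllHands can't start until after the DesignReview.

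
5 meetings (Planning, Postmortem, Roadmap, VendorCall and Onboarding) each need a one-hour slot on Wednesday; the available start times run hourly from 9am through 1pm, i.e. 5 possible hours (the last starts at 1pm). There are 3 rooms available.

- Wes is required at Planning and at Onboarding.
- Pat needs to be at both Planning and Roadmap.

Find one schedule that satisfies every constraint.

Roadmap in 10am, VendorCall in 9am, Planning in 9am, Onboarding in 10am, Postmortem in 9am

Checking: Planning(9am) != Onboarding(10am); Planning(9am) != Roadmap(10am); max 3 per hour (cap 3).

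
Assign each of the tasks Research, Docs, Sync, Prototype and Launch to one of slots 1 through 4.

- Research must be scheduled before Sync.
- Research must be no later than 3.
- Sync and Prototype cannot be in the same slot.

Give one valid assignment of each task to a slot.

Prototype=1, Sync=2, Research=1, Launch=1, Docs=1

Checking: Research(1) before Sync(2); Sync(2) != Prototype(1); Research=1 in [1,3].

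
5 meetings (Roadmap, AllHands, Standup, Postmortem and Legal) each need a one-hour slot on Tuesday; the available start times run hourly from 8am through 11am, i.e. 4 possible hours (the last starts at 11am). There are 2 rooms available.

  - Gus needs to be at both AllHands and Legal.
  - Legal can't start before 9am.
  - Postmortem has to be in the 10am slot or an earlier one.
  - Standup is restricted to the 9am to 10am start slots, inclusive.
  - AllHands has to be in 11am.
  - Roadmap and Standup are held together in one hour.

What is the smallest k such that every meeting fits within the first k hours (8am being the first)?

With at most 2 per hour and 5 meetings, at least 3 hours are needed.
AllHands can't be placed before 11am — that is hour 4 counting from 8am — so the schedule must run through at least 4 hours.
4 works (last occupied hour: 11am): for example AllHands in 11am; Standup in 9am; Legal in 10am; Roadmap in 9am; Postmortem in 8am.

4 hours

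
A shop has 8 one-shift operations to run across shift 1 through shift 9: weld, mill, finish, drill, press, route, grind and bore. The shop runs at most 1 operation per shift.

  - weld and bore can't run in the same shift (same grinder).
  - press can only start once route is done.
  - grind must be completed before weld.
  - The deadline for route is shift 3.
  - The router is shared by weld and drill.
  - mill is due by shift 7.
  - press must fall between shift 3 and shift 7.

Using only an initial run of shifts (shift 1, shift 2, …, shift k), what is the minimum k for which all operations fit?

8 shifts

The precedence chain requires at least 2 distinct shifts.
With at most 1 per shift and 8 operations, at least 8 shifts are needed.
press can't be placed before shift 3, so the schedule must run through at least shift 3.
8 works (last occupied shift: shift 8): for example weld in shift 5; finish in shift 6; route in shift 1; bore in shift 8; drill in shift 7; press in shift 3; grind in shift 4; mill in shift 2.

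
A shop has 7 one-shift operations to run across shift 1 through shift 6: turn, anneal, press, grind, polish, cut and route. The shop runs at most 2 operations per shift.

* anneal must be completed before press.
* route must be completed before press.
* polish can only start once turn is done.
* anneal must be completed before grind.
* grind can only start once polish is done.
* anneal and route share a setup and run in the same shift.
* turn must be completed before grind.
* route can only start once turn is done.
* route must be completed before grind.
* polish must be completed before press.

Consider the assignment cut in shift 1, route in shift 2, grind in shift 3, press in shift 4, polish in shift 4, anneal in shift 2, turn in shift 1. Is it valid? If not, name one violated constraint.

No. grind can only start once polish is done is not satisfied.

turn must be completed before grind — holds.
anneal must be completed before grind — holds.
route can only start once turn is done — holds.
The shop runs at most 2 operations per shift — holds.
grind can only start once polish is done — violated.
route must be completed before grind — holds.
polish must be completed before press — violated.
anneal and route share a setup and run in the same shift — holds.
anneal must be completed before press — holds.
polish can only start once turn is done — holds.
route must be completed before press — holds.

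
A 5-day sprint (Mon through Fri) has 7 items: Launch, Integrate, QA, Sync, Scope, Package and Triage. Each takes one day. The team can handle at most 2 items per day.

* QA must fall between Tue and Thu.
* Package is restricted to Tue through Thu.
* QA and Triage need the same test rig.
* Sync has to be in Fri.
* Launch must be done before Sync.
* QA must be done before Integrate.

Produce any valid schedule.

Scope in Mon, Triage in Wed, Launch in Mon, Sync in Fri, Integrate in Wed, QA in Tue, Package in Tue

Checking: QA(Tue) before Integrate(Wed); Launch(Mon) before Sync(Fri); QA(Tue) != Triage(Wed); Sync=Fri in [Fri,Fri]; Package=Tue in [Tue,Thu]; QA=Tue in [Tue,Thu]; max 2 per day (cap 2).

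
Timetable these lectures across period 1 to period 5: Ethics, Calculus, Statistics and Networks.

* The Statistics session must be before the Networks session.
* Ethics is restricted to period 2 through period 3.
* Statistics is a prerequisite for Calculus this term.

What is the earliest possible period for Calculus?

period 2

Precedence pushes Calculus to at least period 2.
Calculus at period 2 is achievable: Networks -> period 2; Ethics -> period 2; Calculus -> period 2; Statistics -> period 1.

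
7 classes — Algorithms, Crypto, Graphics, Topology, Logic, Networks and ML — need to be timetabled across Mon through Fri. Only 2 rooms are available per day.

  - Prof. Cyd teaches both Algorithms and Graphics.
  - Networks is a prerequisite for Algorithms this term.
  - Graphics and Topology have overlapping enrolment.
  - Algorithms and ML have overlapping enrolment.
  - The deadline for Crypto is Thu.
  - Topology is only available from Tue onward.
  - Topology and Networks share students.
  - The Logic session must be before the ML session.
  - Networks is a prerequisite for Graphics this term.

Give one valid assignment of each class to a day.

Algorithms in Tue, Topology in Tue, Networks in Mon, Crypto in Mon, ML in Thu, Graphics in Wed, Logic in Wed

Checking: Networks(Mon) before Algorithms(Tue); Logic(Wed) before ML(Thu); Networks(Mon) before Graphics(Wed); Algorithms(Tue) != Graphics(Wed); Topology(Tue) != Networks(Mon); Algorithms(Tue) != ML(Thu); Graphics(Wed) != Topology(Tue); Topology=Tue in [Tue,Fri]; Crypto=Mon in [Mon,Thu]; max 2 per day (cap 2).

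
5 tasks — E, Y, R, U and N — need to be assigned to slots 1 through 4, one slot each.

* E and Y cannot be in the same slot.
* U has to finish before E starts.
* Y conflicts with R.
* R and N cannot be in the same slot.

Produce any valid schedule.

R in 2; Y in 1; U in 1; N in 1; E in 2

Checking: U(1) before E(2); R(2) != N(1); Y(1) != R(2); E(2) != Y(1).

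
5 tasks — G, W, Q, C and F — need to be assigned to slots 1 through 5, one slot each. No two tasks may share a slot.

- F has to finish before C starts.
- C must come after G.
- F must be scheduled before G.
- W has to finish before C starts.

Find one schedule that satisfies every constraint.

C in 4; G in 2; F in 1; W in 3; Q in 5

Checking: F(1) before G(2); F(1) before C(4); W(3) before C(4); G(2) before C(4); max 1 per slot (cap 1).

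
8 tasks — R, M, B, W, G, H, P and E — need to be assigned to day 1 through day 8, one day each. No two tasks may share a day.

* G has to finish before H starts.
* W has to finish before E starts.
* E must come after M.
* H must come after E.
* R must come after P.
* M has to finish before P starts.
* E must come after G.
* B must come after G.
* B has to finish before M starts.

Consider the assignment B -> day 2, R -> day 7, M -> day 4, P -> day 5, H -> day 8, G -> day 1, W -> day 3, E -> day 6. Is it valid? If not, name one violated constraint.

Yes, all constraints hold

R must come after P — holds.
B has to finish before M starts — holds.
No two tasks may share a day — holds.
G has to finish before H starts — holds.
W has to finish before E starts — holds.
H must come after E — holds.
M has to finish before P starts — holds.
E must come after M — holds.
B must come after G — holds.
E must come after G — holds.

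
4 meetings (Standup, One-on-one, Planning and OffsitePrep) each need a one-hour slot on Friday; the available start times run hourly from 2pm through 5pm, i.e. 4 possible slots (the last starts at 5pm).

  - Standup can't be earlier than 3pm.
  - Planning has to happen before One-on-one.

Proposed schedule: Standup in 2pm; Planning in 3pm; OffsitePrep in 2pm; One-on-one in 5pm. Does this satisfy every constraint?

No. Standup can't be earlier than 3pm is not satisfied.

Standup can't be earlier than 3pm — violated.
Planning has to happen before One-on-one — holds.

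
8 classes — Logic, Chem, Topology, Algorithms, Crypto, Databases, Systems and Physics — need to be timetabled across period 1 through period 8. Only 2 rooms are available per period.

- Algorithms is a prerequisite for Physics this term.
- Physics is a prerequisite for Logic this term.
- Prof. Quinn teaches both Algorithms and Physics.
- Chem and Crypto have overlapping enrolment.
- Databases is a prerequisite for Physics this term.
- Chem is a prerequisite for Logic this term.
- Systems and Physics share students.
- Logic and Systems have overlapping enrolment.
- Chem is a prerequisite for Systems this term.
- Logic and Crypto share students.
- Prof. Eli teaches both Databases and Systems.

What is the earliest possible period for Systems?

Precedence pushes Systems to at least period 2.
Systems at period 2 is achievable: Algorithms=period 2; Logic=period 4; Crypto=period 5; Chem=period 1; Databases=period 1; Topology=period 3; Systems=period 2; Physics=period 3.

period 2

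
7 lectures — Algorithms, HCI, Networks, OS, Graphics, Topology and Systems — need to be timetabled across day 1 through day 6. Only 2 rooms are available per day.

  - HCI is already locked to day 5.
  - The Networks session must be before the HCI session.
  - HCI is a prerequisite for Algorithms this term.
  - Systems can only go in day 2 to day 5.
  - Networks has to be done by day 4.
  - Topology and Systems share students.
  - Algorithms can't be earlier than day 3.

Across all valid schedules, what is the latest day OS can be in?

OS at day 6 is achievable: Systems=day 2, Topology=day 3, HCI=day 5, Graphics=day 1, OS=day 6, Algorithms=day 6, Networks=day 1.

day 6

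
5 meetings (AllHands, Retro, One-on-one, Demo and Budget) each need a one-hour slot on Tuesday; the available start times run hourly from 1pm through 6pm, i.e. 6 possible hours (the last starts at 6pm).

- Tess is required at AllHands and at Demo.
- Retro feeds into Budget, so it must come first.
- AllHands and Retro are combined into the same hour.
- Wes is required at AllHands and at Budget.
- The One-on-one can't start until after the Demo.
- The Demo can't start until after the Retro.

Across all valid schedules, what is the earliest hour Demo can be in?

Precedence pushes Demo to at least 2pm; downstream work caps Demo at 5pm.
Demo at 2pm is achievable: Retro in 1pm, AllHands in 1pm, Demo in 2pm, Budget in 2pm, One-on-one in 3pm.

2pm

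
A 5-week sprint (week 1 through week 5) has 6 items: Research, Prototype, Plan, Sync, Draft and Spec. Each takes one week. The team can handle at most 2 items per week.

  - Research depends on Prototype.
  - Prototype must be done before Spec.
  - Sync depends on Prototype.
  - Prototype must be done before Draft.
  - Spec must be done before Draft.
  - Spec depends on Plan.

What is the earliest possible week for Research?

Precedence pushes Research to at least week 2.
Research at week 2 is achievable: Research -> week 2, Sync -> week 3, Spec -> week 2, Draft -> week 3, Plan -> week 1, Prototype -> week 1.

week 2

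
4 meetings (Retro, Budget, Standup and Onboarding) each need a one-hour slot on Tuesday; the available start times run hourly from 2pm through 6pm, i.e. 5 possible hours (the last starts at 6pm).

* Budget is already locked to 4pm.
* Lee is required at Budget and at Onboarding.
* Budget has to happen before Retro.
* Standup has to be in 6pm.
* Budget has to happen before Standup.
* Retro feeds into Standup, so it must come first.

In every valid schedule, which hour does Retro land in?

5pm

Budget is fixed at 4pm and must come before Retro, so Retro is at least 5pm.
Standup is fixed at 6pm and must come after Retro, so Retro is at most 5pm.
So Retro must be 5pm.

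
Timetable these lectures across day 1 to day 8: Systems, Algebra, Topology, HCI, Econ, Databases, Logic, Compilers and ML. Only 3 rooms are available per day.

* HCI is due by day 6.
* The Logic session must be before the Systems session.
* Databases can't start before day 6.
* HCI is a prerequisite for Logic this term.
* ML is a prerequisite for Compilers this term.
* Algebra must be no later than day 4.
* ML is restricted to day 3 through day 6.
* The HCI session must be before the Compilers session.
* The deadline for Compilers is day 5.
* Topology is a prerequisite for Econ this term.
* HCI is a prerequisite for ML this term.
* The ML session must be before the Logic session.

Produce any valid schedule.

Algebra=day 1, Logic=day 4, Econ=day 2, HCI=day 1, ML=day 3, Topology=day 1, Databases=day 6, Compilers=day 4, Systems=day 5

Checking: HCI(day 1) before Logic(day 4); HCI(day 1) before Compilers(day 4); ML(day 3) before Compilers(day 4); ML(day 3) before Logic(day 4); Logic(day 4) before Systems(day 5); HCI(day 1) before ML(day 3); Topology(day 1) before Econ(day 2); Compilers=day 4 in [day 1,day 5]; HCI=day 1 in [day 1,day 6]; Algebra=day 1 in [day 1,day 4]; Databases=day 6 in [day 6,day 8]; ML=day 3 in [day 3,day 6]; max 3 per day (cap 3).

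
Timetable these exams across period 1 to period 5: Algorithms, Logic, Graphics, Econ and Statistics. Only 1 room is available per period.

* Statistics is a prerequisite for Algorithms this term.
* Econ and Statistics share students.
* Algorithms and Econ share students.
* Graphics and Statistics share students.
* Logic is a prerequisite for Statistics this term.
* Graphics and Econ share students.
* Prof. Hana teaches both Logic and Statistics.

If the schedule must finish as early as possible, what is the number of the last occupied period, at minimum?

The precedence chain requires at least 3 distinct periods.
With at most 1 per period and 5 exams, at least 5 periods are needed.
5 works (last occupied period: period 5): for example Logic in period 1; Graphics in period 4; Statistics in period 2; Econ in period 5; Algorithms in period 3.

5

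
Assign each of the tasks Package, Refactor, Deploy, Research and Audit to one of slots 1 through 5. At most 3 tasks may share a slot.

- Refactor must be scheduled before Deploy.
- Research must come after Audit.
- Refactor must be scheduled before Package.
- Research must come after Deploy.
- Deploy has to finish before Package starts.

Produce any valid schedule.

Research in 3, Deploy in 2, Audit in 1, Refactor in 1, Package in 3

Checking: Refactor(1) before Package(3); Audit(1) before Research(3); Deploy(2) before Research(3); Refactor(1) before Deploy(2); Deploy(2) before Package(3); max 2 per slot (cap 3).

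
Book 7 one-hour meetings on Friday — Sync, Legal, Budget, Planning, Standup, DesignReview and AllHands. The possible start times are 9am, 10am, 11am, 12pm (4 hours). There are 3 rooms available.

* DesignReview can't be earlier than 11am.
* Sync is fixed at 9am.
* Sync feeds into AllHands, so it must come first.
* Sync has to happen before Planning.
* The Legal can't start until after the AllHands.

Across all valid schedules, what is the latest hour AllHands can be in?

Precedence pushes AllHands to at least 10am; downstream work caps AllHands at 11am.
AllHands at 11am is achievable: Legal -> 12pm, Budget -> 9am, DesignReview -> 11am, AllHands -> 11am, Standup -> 9am, Sync -> 9am, Planning -> 10am.

11am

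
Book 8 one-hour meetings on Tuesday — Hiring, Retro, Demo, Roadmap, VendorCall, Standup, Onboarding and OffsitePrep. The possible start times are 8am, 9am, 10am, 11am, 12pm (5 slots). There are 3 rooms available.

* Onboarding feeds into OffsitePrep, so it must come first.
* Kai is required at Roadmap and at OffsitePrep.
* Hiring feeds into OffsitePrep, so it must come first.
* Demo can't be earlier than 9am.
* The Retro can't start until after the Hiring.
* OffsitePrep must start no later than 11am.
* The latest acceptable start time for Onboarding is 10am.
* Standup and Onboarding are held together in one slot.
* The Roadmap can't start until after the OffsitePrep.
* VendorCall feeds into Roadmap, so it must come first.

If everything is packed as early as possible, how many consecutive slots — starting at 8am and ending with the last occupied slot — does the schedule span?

3

The precedence chain requires at least 3 distinct slots.
With at most 3 per slot and 8 meetings, at least 3 slots are needed.
3 works (last occupied slot: 10am): for example Roadmap -> 10am, Hiring -> 8am, Onboarding -> 8am, Demo -> 9am, Retro -> 10am, OffsitePrep -> 9am, VendorCall -> 9am, Standup -> 8am.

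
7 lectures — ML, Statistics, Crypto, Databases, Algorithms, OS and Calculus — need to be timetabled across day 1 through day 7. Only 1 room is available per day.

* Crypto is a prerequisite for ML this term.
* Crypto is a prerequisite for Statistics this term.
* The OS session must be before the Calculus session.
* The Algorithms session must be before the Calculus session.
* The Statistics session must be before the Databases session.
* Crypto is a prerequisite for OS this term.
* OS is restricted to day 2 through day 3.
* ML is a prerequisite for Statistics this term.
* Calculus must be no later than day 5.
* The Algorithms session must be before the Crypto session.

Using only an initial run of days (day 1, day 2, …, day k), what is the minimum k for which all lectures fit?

The precedence chain requires at least 5 distinct days.
With at most 1 per day and 7 lectures, at least 7 days are needed.
7 works (last occupied day: day 7): for example Crypto in day 2, Calculus in day 4, OS in day 3, Statistics in day 6, ML in day 5, Algorithms in day 1, Databases in day 7.

7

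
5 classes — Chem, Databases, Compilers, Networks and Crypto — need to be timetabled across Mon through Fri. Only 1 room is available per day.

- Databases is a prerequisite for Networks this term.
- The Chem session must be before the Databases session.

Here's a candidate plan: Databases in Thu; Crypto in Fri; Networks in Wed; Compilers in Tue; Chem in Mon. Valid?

Only 1 room is available per day — holds.
The Chem session must be before the Databases session — holds.
Databases is a prerequisite for Networks this term — violated.

No — it violates: Databases is a prerequisite for Networks this term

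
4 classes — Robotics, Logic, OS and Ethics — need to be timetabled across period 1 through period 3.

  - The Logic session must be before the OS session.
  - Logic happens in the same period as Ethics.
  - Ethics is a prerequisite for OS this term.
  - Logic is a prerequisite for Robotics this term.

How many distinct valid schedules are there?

Splitting on Robotics: it can be period 2 (2), period 3 (3). Listing each branch's schedules as (Logic, OS, Ethics) by period number:
Robotics=period 2: (1,2,1) (1,3,1) — 2.
Robotics=period 3: (1,2,1) (1,3,1) (2,3,2) — 3.
Summing: 2 + 3 = 5.

5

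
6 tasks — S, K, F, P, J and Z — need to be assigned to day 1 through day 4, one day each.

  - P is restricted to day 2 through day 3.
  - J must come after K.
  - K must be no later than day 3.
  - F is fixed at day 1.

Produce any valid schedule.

P -> day 2, S -> day 1, J -> day 2, F -> day 1, Z -> day 1, K -> day 1

Checking: K(day 1) before J(day 2); K=day 1 in [day 1,day 3]; P=day 2 in [day 2,day 3]; F=day 1 in [day 1,day 1].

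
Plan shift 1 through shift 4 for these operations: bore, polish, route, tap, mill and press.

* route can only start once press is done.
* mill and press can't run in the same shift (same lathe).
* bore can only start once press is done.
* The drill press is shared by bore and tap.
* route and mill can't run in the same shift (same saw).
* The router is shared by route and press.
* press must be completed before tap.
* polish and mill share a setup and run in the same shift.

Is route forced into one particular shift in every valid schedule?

route can be shift 2 (e.g. route in shift 2; press in shift 1; bore in shift 2; tap in shift 3; mill in shift 3; polish in shift 3) or shift 3 (e.g. route in shift 3, polish in shift 2, tap in shift 3, mill in shift 2, bore in shift 2, press in shift 1).

No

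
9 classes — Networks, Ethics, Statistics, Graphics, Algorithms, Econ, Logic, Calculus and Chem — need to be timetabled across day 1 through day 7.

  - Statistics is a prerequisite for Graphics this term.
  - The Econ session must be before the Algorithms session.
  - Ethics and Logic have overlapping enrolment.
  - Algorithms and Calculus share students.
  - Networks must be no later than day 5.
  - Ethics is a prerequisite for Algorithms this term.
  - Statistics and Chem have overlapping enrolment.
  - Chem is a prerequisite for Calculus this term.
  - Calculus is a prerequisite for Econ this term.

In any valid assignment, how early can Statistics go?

Downstream work caps Statistics at day 6.
Statistics at day 1 is achievable: Logic in day 2; Calculus in day 3; Networks in day 1; Ethics in day 1; Algorithms in day 5; Chem in day 2; Graphics in day 2; Econ in day 4; Statistics in day 1.

day 1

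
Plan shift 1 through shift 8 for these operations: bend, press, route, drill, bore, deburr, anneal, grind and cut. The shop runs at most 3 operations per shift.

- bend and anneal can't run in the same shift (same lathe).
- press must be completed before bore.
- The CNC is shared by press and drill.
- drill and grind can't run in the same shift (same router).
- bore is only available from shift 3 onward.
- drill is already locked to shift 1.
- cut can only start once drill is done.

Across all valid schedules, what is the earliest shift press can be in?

Downstream work caps press at shift 7.
press at shift 2 is achievable: deburr in shift 2; bore in shift 3; anneal in shift 3; press in shift 2; drill in shift 1; grind in shift 3; route in shift 1; bend in shift 1; cut in shift 2.
Nothing earlier works — the conflict and capacity constraints rule out every shift before shift 2.

shift 2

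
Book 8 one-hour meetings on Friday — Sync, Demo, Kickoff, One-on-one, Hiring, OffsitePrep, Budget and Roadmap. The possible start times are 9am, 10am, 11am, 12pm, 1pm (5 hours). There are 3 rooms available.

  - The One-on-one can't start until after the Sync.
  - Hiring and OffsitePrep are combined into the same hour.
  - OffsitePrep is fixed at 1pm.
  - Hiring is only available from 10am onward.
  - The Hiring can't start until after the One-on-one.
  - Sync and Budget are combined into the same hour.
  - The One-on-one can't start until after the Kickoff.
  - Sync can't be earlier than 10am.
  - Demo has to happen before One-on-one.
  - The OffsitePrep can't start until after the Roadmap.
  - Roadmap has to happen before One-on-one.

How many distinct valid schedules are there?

44

Splitting on Sync: it can be 10am (24), 11am (20). Listing each branch's schedules as (Demo, Kickoff, One-on-one, Hiring, OffsitePrep, Budget, Roadmap):
Sync=10am: (9am,9am,11am,1pm,1pm,10am,9am) (9am,9am,11am,1pm,1pm,10am,10am) (9am,9am,12pm,1pm,1pm,10am,9am) (9am,9am,12pm,1pm,1pm,10am,10am) (9am,9am,12pm,1pm,1pm,10am,11am) (9am,10am,11am,1pm,1pm,10am,9am) (9am,10am,12pm,1pm,1pm,10am,9am) (9am,10am,12pm,1pm,1pm,10am,11am) (9am,11am,12pm,1pm,1pm,10am,9am) (9am,11am,12pm,1pm,1pm,10am,10am) (9am,11am,12pm,1pm,1pm,10am,11am) (10am,9am,11am,1pm,1pm,10am,9am) (10am,9am,12pm,1pm,1pm,10am,9am) (10am,9am,12pm,1pm,1pm,10am,11am) (10am,11am,12pm,1pm,1pm,10am,9am) (10am,11am,12pm,1pm,1pm,10am,11am) (11am,9am,12pm,1pm,1pm,10am,9am) (11am,9am,12pm,1pm,1pm,10am,10am) (11am,9am,12pm,1pm,1pm,10am,11am) (11am,10am,12pm,1pm,1pm,10am,9am) (11am,10am,12pm,1pm,1pm,10am,11am) (11am,11am,12pm,1pm,1pm,10am,9am) (11am,11am,12pm,1pm,1pm,10am,10am) (11am,11am,12pm,1pm,1pm,10am,11am) — 24.
Sync=11am: (9am,9am,12pm,1pm,1pm,11am,9am) (9am,9am,12pm,1pm,1pm,11am,10am) (9am,9am,12pm,1pm,1pm,11am,11am) (9am,10am,12pm,1pm,1pm,11am,9am) (9am,10am,12pm,1pm,1pm,11am,10am) (9am,10am,12pm,1pm,1pm,11am,11am) (9am,11am,12pm,1pm,1pm,11am,9am) (9am,11am,12pm,1pm,1pm,11am,10am) (10am,9am,12pm,1pm,1pm,11am,9am) (10am,9am,12pm,1pm,1pm,11am,10am) (10am,9am,12pm,1pm,1pm,11am,11am) (10am,10am,12pm,1pm,1pm,11am,9am) (10am,10am,12pm,1pm,1pm,11am,10am) (10am,10am,12pm,1pm,1pm,11am,11am) (10am,11am,12pm,1pm,1pm,11am,9am) (10am,11am,12pm,1pm,1pm,11am,10am) (11am,9am,12pm,1pm,1pm,11am,9am) (11am,9am,12pm,1pm,1pm,11am,10am) (11am,10am,12pm,1pm,1pm,11am,9am) (11am,10am,12pm,1pm,1pm,11am,10am) — 20.
Summing: 24 + 20 = 44.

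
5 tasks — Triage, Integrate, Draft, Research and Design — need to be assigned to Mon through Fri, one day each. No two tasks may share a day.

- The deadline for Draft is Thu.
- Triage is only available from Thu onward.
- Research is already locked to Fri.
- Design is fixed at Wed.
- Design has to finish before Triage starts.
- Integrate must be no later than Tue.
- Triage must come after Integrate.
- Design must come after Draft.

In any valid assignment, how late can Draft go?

Tue

Draft's own window allows nothing later than Thu; downstream work caps Draft at Tue.
Draft at Tue is achievable: Research=Fri; Triage=Thu; Design=Wed; Integrate=Mon; Draft=Tue.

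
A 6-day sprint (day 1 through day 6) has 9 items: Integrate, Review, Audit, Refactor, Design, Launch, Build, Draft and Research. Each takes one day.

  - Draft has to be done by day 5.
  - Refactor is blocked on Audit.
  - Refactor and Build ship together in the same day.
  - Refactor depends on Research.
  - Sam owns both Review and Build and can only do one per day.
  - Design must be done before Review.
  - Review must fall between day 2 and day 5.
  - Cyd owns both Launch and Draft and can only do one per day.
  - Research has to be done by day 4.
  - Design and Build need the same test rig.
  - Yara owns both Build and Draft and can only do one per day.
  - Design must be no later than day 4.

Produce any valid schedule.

Audit=day 1, Research=day 1, Integrate=day 1, Review=day 2, Build=day 3, Design=day 1, Refactor=day 3, Draft=day 1, Launch=day 2

Checking: Design(day 1) before Review(day 2); Audit(day 1) before Refactor(day 3); Research(day 1) before Refactor(day 3); Build(day 3) != Draft(day 1); Launch(day 2) != Draft(day 1); Review(day 2) != Build(day 3); Design(day 1) != Build(day 3); Refactor = Build = day 3; Design=day 1 in [day 1,day 4]; Draft=day 1 in [day 1,day 5]; Review=day 2 in [day 2,day 5]; Research=day 1 in [day 1,day 4].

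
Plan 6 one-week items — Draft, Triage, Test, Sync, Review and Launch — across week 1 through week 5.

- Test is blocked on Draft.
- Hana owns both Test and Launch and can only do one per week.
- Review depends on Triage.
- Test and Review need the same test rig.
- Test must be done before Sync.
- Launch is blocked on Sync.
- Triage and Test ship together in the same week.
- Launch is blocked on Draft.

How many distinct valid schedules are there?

Splitting on Draft: it can be week 1 (11), week 2 (2). Listing each branch's schedules as (Triage, Test, Sync, Review, Launch) by week number:
Draft=week 1: (2,2,3,3,4) (2,2,3,3,5) (2,2,3,4,4) (2,2,3,4,5) (2,2,3,5,4) (2,2,3,5,5) (2,2,4,3,5) (2,2,4,4,5) (2,2,4,5,5) (3,3,4,4,5) (3,3,4,5,5) — 11.
Draft=week 2: (3,3,4,4,5) (3,3,4,5,5) — 2.
Summing: 11 + 2 = 13.

13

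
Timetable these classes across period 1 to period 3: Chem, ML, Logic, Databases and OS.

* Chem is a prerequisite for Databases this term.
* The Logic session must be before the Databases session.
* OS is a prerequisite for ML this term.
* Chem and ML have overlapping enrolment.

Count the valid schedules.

13

Splitting on Chem: it can be period 1 (9), period 2 (4). Listing each branch's schedules as (ML, Logic, Databases, OS) by period number:
Chem=period 1: (2,1,2,1) (2,1,3,1) (2,2,3,1) (3,1,2,1) (3,1,2,2) (3,1,3,1) (3,1,3,2) (3,2,3,1) (3,2,3,2) — 9.
Chem=period 2: (3,1,3,1) (3,1,3,2) (3,2,3,1) (3,2,3,2) — 4.
Summing: 9 + 4 = 13.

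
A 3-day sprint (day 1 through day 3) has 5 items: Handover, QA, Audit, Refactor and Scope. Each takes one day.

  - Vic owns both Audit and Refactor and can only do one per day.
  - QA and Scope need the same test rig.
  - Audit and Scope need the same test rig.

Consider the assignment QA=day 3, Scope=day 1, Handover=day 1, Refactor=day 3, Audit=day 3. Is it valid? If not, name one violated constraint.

No — it violates: Vic owns both Audit and Refactor and can only do one per day

Audit and Scope need the same test rig — holds.
QA and Scope need the same test rig — holds.
Vic owns both Audit and Refactor and can only do one per day — violated.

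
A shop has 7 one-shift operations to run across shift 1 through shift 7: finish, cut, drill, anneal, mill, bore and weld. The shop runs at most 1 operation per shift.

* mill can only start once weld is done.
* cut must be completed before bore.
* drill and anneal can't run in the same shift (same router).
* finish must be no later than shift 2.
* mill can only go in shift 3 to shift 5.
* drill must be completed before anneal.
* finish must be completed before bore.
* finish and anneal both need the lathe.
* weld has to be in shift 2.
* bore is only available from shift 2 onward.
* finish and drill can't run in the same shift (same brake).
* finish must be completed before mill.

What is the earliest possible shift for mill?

shift 3

Mill is available from shift 3; mill's own window allows nothing later than shift 5.
mill at shift 3 is achievable: bore=shift 5; mill=shift 3; drill=shift 6; anneal=shift 7; cut=shift 4; finish=shift 1; weld=shift 2.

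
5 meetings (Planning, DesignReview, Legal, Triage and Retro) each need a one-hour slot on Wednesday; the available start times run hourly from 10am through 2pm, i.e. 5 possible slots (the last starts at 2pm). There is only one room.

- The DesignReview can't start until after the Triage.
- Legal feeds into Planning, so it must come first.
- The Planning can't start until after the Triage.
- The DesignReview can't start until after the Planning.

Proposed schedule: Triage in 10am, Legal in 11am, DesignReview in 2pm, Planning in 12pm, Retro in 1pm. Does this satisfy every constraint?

Valid

There is only one room — holds.
The DesignReview can't start until after the Triage — holds.
The Planning can't start until after the Triage — holds.
The DesignReview can't start until after the Planning — holds.
Legal feeds into Planning, so it must come first — holds.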